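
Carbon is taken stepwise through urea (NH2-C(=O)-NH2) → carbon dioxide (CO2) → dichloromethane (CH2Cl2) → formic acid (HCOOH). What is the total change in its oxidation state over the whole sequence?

Carbon oxidation states along the series — urea: +4, carbon dioxide: +4, dichloromethane: 0, formic acid: +2.
Net change = +2 − (+4) = -2.

-2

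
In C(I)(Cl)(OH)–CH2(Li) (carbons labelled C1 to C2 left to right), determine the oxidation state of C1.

C1 has one bond to C (0), one bond to I (+1), one bond to Cl (+1), one bond to O (+1).
Oxidation state = 0 + 1 + 1 + 1 = +3.

+3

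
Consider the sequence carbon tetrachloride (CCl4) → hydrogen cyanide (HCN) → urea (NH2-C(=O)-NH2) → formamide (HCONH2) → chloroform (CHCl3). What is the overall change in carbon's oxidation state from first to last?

-2

Carbon oxidation states along the series — carbon tetrachloride: +4, hydrogen cyanide: +2, urea: +4, formamide: +2, chloroform: +2.
Net change = +2 − (+4) = -2.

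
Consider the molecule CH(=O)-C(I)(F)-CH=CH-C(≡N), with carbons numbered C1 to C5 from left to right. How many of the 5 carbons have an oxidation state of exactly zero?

0

Bonds to more-electronegative neighbours contribute +1 each, bonds to H or metals contribute −1 each, and C–C bonds contribute 0. Tallying each carbon:
C1: 1C, 1H, 2O → 0 − 1 + 2 = +1
C2: 2C, 1F, 1I → 0 + 1 + 1 = +2
C3: 3C, 1H → 0 − 1 = -1
C4: 3C, 1H → 0 − 1 = -1
C5: 1C, 3N → 0 + 3 = +3
0 carbons meet the condition.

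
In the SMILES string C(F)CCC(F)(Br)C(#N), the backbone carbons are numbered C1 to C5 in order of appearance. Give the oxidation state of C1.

-1

C1 has one bond to C (0), one bond to F (+1), one bond to H (-1), one bond to H (-1).
Oxidation state = 0 + 1 − 1 − 1 = -1.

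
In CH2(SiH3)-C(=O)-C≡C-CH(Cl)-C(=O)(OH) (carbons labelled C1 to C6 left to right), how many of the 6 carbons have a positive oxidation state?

Tallying each carbon's bonds:
C1: 1C, 2H, 1Si → 0 − 2 − 1 = -3
C2: 2C, 2O → 0 + 2 = +2
C3: 4C → 0 = 0
C4: 4C → 0 = 0
C5: 2C, 1H, 1Cl → 0 − 1 + 1 = 0
C6: 1C, 3O → 0 + 3 = +3
2 carbons (C2, C6) meet the condition.

2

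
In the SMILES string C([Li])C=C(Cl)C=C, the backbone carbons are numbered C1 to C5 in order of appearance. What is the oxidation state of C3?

C3 has a double bond to C (2×0 = 0), one bond to C (0), one bond to Cl (+1).
Oxidation state = 0 + 0 + 1 = +1.

+1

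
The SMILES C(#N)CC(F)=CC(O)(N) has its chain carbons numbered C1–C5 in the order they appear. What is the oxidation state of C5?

+1

Count +1 for every bond to an atom more electronegative than carbon and −1 for every bond to one less electronegative; C–C bonds are 0.
C5 has one bond to C (0), one bond to H (-1), one bond to O (+1), one bond to N (+1).
Oxidation state = 0 − 1 + 1 + 1 = +1.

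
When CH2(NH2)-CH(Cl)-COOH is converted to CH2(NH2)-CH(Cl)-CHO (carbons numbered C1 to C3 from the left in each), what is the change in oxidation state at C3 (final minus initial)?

-2

Before: C3 has 1 bond to C, 3 bonds to O → oxidation state +3.
After: C3 has 1 bond to C, 1 bond to H, 2 bonds to O → oxidation state +1.
Δ = +1 − (+3) = -2, so this is a reduction at C3.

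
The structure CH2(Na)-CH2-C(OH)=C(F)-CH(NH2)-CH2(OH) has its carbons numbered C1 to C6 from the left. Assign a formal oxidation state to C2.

Bonds to more-electronegative neighbours contribute +1 each, bonds to H or metals contribute −1 each, and C–C bonds contribute 0.
C2 has one bond to C (0), one bond to C (0), one bond to H (-1), one bond to H (-1).
Oxidation state = 0 + 0 − 1 − 1 = -2.

-2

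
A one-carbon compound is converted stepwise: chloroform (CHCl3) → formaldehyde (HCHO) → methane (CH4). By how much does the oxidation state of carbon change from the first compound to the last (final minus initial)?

-6

Carbon oxidation states along the series — chloroform: +2, formaldehyde: 0, methane: -4.
Net change = -4 − (+2) = -6.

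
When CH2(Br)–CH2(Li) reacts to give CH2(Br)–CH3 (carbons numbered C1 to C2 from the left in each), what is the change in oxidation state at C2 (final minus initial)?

0

Before: C2 has 1 bond to C, 2 bonds to H, 1 bond to Li → oxidation state -3.
After: C2 has 1 bond to C, 3 bonds to H → oxidation state -3.
Δ = -3 − (-3) = 0, so no net redox change at C2.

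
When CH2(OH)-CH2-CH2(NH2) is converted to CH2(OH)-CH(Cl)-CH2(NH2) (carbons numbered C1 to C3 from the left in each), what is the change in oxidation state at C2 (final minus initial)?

Before: C2 has 2 bonds to C, 2 bonds to H → oxidation state -2.
After: C2 has 2 bonds to C, 1 bond to H, 1 bond to Cl → oxidation state 0.
Δ = 0 − (-2) = +2, so this is an oxidation at C2.

+2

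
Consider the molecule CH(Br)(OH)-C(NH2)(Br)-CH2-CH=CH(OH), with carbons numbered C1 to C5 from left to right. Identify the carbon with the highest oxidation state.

C2

Tallying each carbon's bonds:
C1: 1C, 1H, 1O, 1Br → 0 − 1 + 1 + 1 = +1
C2: 2C, 1N, 1Br → 0 + 1 + 1 = +2
C3: 2C, 2H → 0 − 2 = -2
C4: 3C, 1H → 0 − 1 = -1
C5: 2C, 1H, 1O → 0 − 1 + 1 = 0
The most oxidised carbon is C2 at +2.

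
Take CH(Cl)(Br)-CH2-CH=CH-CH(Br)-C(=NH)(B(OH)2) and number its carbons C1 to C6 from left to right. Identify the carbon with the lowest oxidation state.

C2

Tallying each carbon's bonds:
C1: 1C, 1H, 1Cl, 1Br → 0 − 1 + 1 + 1 = +1
C2: 2C, 2H → 0 − 2 = -2
C3: 3C, 1H → 0 − 1 = -1
C4: 3C, 1H → 0 − 1 = -1
C5: 2C, 1H, 1Br → 0 − 1 + 1 = 0
C6: 1C, 2N, 1B → 0 + 2 − 1 = +1
The most reduced carbon is C2 at -2.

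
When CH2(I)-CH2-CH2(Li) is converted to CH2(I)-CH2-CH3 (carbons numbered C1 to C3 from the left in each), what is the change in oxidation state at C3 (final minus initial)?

0

Before: C3 has 1 bond to C, 2 bonds to H, 1 bond to Li → oxidation state -3.
After: C3 has 1 bond to C, 3 bonds to H → oxidation state -3.
Δ = -3 − (-3) = 0, so no net redox change at C3.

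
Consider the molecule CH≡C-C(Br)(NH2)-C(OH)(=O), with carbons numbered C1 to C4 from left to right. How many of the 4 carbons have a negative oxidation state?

Bonds to more-electronegative neighbours contribute +1 each, bonds to H or metals contribute −1 each, and C–C bonds contribute 0. Tallying each carbon:
C1: 3C, 1H → 0 − 1 = -1
C2: 4C → 0 = 0
C3: 2C, 1N, 1Br → 0 + 1 + 1 = +2
C4: 1C, 3O → 0 + 3 = +3
1 carbon (C1) meets the condition.

1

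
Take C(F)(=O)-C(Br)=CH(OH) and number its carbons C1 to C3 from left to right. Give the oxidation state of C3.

0

C3 has a double bond to C (2×0 = 0), one bond to H (-1), one bond to O (+1).
Oxidation state = 0 − 1 + 1 = 0.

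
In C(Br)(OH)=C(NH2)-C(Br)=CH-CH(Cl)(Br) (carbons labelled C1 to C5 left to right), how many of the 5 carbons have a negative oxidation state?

Tallying each carbon's bonds:
C1: 2C, 1O, 1Br → 0 + 1 + 1 = +2
C2: 3C, 1N → 0 + 1 = +1
C3: 3C, 1Br → 0 + 1 = +1
C4: 3C, 1H → 0 − 1 = -1
C5: 1C, 1H, 1Cl, 1Br → 0 − 1 + 1 + 1 = +1
1 carbon (C4) meets the condition.

1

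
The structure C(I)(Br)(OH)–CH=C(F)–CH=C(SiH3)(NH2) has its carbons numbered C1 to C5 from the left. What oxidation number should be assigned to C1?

Count +1 for every bond to an atom more electronegative than carbon and −1 for every bond to one less electronegative; C–C bonds are 0.
C1 has one bond to C (0), one bond to I (+1), one bond to Br (+1), one bond to O (+1).
Oxidation state = 0 + 1 + 1 + 1 = +3.

+3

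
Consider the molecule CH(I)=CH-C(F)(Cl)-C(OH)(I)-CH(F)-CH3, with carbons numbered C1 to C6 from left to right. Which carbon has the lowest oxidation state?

C6

Bonds to more-electronegative neighbours contribute +1 each, bonds to H or metals contribute −1 each, and C–C bonds contribute 0. Tallying each carbon:
C1: 2C, 1H, 1I → 0 − 1 + 1 = 0
C2: 3C, 1H → 0 − 1 = -1
C3: 2C, 1F, 1Cl → 0 + 1 + 1 = +2
C4: 2C, 1O, 1I → 0 + 1 + 1 = +2
C5: 2C, 1H, 1F → 0 − 1 + 1 = 0
C6: 1C, 3H → 0 − 3 = -3
The most reduced carbon is C6 at -3.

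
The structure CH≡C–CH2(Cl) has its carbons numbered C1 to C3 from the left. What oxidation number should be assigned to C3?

-1

Count +1 for every bond to an atom more electronegative than carbon and −1 for every bond to one less electronegative; C–C bonds are 0.
C3 has one bond to C (0), one bond to H (-1), one bond to H (-1), one bond to Cl (+1).
Oxidation state = 0 − 1 − 1 + 1 = -1.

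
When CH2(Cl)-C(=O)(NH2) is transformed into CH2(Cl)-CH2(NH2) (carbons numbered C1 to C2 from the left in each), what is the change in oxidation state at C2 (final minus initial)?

-4

Before: C2 has 1 bond to C, 2 bonds to O, 1 bond to N → oxidation state +3.
After: C2 has 1 bond to C, 2 bonds to H, 1 bond to N → oxidation state -1.
Δ = -1 − (+3) = -4, so this is a reduction at C2.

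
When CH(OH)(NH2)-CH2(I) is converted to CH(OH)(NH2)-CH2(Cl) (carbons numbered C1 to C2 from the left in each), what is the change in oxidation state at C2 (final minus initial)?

Before: C2 has 1 bond to C, 2 bonds to H, 1 bond to I → oxidation state -1.
After: C2 has 1 bond to C, 2 bonds to H, 1 bond to Cl → oxidation state -1.
Δ = -1 − (-1) = 0, so no net redox change at C2.

0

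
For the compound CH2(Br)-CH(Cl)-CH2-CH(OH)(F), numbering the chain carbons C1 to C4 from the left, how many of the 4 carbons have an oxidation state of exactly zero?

1

Assign +1 per bond to O/N/halogen, −1 per bond to H or an electropositive element, and 0 per bond to carbon. Tallying each carbon:
C1: 1C, 2H, 1Br → 0 − 2 + 1 = -1
C2: 2C, 1H, 1Cl → 0 − 1 + 1 = 0
C3: 2C, 2H → 0 − 2 = -2
C4: 1C, 1H, 1O, 1F → 0 − 1 + 1 + 1 = +1
1 carbon (C2) meets the condition.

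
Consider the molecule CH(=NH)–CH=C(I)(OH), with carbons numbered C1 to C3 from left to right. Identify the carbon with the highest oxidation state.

C3

Tallying each carbon's bonds:
C1: 1C, 1H, 2N → 0 − 1 + 2 = +1
C2: 3C, 1H → 0 − 1 = -1
C3: 2C, 1O, 1I → 0 + 1 + 1 = +2
The most oxidised carbon is C3 at +2.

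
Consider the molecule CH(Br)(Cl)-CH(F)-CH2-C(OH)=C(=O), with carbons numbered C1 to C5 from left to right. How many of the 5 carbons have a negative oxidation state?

Tallying each carbon's bonds:
C1: 1C, 1H, 1Cl, 1Br → 0 − 1 + 1 + 1 = +1
C2: 2C, 1H, 1F → 0 − 1 + 1 = 0
C3: 2C, 2H → 0 − 2 = -2
C4: 3C, 1O → 0 + 1 = +1
C5: 2C, 2O → 0 + 2 = +2
1 carbon (C3) meets the condition.

1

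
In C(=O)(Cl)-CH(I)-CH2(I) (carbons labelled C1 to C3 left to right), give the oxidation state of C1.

Bonds to more-electronegative neighbours contribute +1 each, bonds to H or metals contribute −1 each, and C–C bonds contribute 0.
C1 has one bond to C (0), a double bond to O (2×+1 = +2), one bond to Cl (+1).
Oxidation state = 0 + 2 + 1 = +3.

+3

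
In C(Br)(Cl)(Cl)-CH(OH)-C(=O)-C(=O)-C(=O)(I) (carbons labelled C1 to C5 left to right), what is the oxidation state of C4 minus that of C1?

C4: 2C, 2O → 0 + 2 = +2
C1: 1C, 2Cl, 1Br → 0 + 2 + 1 = +3
Difference: +2 − (+3) = -1.

-1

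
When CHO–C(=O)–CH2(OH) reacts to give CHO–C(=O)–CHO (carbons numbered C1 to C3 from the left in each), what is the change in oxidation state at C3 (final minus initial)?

Before: C3 has 1 bond to C, 2 bonds to H, 1 bond to O → oxidation state -1.
After: C3 has 1 bond to C, 1 bond to H, 2 bonds to O → oxidation state +1.
Δ = +1 − (-1) = +2, so this is an oxidation at C3.

+2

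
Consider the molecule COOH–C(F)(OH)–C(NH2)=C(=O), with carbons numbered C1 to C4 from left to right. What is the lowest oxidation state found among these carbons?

+1

Count +1 for every bond to an atom more electronegative than carbon and −1 for every bond to one less electronegative; C–C bonds are 0. Tallying each carbon:
C1: 1C, 3O → 0 + 3 = +3
C2: 2C, 1O, 1F → 0 + 1 + 1 = +2
C3: 3C, 1N → 0 + 1 = +1
C4: 2C, 2O → 0 + 2 = +2
The lowest value is +1.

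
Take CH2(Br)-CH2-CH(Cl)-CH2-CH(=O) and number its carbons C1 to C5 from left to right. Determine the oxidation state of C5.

Each bond to a more electronegative atom (O, N, halogen) counts +1, each bond to a less electronegative atom (H, metal, B, Si) counts −1, and each C–C bond counts 0.
C5 has one bond to C (0), a double bond to O (2×+1 = +2), one bond to H (-1).
Oxidation state = 0 + 2 − 1 = +1.

+1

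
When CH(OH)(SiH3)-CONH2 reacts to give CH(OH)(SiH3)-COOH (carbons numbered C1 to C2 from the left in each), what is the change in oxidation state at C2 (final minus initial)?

0

Before: C2 has 1 bond to C, 2 bonds to O, 1 bond to N → oxidation state +3.
After: C2 has 1 bond to C, 3 bonds to O → oxidation state +3.
Δ = +3 − (+3) = 0, so no net redox change at C2.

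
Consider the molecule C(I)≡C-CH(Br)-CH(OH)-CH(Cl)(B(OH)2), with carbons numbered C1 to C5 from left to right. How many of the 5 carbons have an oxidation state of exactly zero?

3

Tallying each carbon's bonds:
C1: 3C, 1I → 0 + 1 = +1
C2: 4C → 0 = 0
C3: 2C, 1H, 1Br → 0 − 1 + 1 = 0
C4: 2C, 1H, 1O → 0 − 1 + 1 = 0
C5: 1C, 1H, 1Cl, 1B → 0 − 1 + 1 − 1 = -1
3 carbons (C2, C3, C4) meet the condition.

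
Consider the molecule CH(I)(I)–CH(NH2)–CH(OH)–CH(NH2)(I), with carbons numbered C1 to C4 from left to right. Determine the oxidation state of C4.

C4 has one bond to C (0), one bond to H (-1), one bond to N (+1), one bond to I (+1).
Oxidation state = 0 − 1 + 1 + 1 = +1.

+1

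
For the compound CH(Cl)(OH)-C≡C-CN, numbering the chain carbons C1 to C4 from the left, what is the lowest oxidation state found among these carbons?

0

Tallying each carbon's bonds:
C1: 1C, 1H, 1O, 1Cl → 0 − 1 + 1 + 1 = +1
C2: 4C → 0 = 0
C3: 4C → 0 = 0
C4: 1C, 3N → 0 + 3 = +3
The lowest value is 0.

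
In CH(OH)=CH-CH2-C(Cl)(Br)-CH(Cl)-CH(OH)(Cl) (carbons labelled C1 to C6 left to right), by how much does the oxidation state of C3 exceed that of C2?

C3: 2C, 2H → 0 − 2 = -2
C2: 3C, 1H → 0 − 1 = -1
Difference: -2 − (-1) = -1.

-1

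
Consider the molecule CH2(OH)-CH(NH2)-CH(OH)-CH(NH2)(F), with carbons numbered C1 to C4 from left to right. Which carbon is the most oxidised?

Assign +1 per bond to O/N/halogen, −1 per bond to H or an electropositive element, and 0 per bond to carbon. Tallying each carbon:
C1: 1C, 2H, 1O → 0 − 2 + 1 = -1
C2: 2C, 1H, 1N → 0 − 1 + 1 = 0
C3: 2C, 1H, 1O → 0 − 1 + 1 = 0
C4: 1C, 1H, 1N, 1F → 0 − 1 + 1 + 1 = +1
The most oxidised carbon is C4 at +1.

C4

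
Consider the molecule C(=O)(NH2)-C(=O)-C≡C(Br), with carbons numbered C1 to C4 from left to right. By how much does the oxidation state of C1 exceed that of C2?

C1: 1C, 2O, 1N → 0 + 2 + 1 = +3
C2: 2C, 2O → 0 + 2 = +2
Difference: +3 − (+2) = +1.

+1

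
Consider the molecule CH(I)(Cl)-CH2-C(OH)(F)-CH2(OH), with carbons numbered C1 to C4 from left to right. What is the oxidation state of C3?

C3 has one bond to C (0), one bond to C (0), one bond to O (+1), one bond to F (+1).
Oxidation state = 0 + 0 + 1 + 1 = +2.

+2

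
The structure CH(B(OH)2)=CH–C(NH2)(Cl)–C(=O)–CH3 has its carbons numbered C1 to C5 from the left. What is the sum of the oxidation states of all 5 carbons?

Assign +1 per bond to O/N/halogen, −1 per bond to H or an electropositive element, and 0 per bond to carbon. Tallying each carbon:
C1: 2C, 1H, 1B → 0 − 1 − 1 = -2
C2: 3C, 1H → 0 − 1 = -1
C3: 2C, 1N, 1Cl → 0 + 1 + 1 = +2
C4: 2C, 2O → 0 + 2 = +2
C5: 1C, 3H → 0 − 3 = -3
Sum = -2 − 1 + 2 + 2 − 3 = -2.

-2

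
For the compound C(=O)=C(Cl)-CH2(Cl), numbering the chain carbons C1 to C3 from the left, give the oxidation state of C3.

Count +1 for every bond to an atom more electronegative than carbon and −1 for every bond to one less electronegative; C–C bonds are 0.
C3 has one bond to C (0), one bond to H (-1), one bond to H (-1), one bond to Cl (+1).
Oxidation state = 0 − 1 − 1 + 1 = -1.

-1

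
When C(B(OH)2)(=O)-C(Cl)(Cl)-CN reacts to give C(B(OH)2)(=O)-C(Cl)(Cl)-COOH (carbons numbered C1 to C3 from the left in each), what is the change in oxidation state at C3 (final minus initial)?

0

Before: C3 has 1 bond to C, 3 bonds to N → oxidation state +3.
After: C3 has 1 bond to C, 3 bonds to O → oxidation state +3.
Δ = +3 − (+3) = 0, so no net redox change at C3.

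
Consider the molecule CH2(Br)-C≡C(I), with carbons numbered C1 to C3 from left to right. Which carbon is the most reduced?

Tallying each carbon's bonds:
C1: 1C, 2H, 1Br → 0 − 2 + 1 = -1
C2: 4C → 0 = 0
C3: 3C, 1I → 0 + 1 = +1
The most reduced carbon is C1 at -1.

C1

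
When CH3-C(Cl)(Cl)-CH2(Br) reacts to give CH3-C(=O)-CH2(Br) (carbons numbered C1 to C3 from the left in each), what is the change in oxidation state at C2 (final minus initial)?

0

Before: C2 has 2 bonds to C, 2 bonds to Cl → oxidation state +2.
After: C2 has 2 bonds to C, 2 bonds to O → oxidation state +2.
Δ = +2 − (+2) = 0, so no net redox change at C2.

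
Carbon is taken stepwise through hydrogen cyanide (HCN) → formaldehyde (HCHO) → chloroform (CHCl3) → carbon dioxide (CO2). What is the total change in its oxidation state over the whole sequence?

+2

Carbon oxidation states along the series — hydrogen cyanide: +2, formaldehyde: 0, chloroform: +2, carbon dioxide: +4.
Net change = +4 − (+2) = +2.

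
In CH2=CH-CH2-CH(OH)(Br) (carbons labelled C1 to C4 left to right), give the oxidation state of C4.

+1

Count +1 for every bond to an atom more electronegative than carbon and −1 for every bond to one less electronegative; C–C bonds are 0.
C4 has one bond to C (0), one bond to O (+1), one bond to Br (+1), one bond to H (-1).
Oxidation state = 0 + 1 + 1 − 1 = +1.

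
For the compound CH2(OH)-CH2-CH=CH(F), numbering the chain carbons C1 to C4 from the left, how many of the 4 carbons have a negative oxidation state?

Assign +1 per bond to O/N/halogen, −1 per bond to H or an electropositive element, and 0 per bond to carbon. Tallying each carbon:
C1: 1C, 2H, 1O → 0 − 2 + 1 = -1
C2: 2C, 2H → 0 − 2 = -2
C3: 3C, 1H → 0 − 1 = -1
C4: 2C, 1H, 1F → 0 − 1 + 1 = 0
3 carbons (C1, C2, C3) meet the condition.

3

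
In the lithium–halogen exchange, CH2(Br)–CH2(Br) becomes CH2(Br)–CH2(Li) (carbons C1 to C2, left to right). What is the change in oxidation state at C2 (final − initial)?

-2

Before: C2 has 1 bond to C, 2 bonds to H, 1 bond to Br → oxidation state -1.
After: C2 has 1 bond to C, 2 bonds to H, 1 bond to Li → oxidation state -3.
Δ = -3 − (-1) = -2, so this is a reduction at C2.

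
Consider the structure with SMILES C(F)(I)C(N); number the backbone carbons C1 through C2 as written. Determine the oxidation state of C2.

C2 has one bond to C (0), one bond to H (-1), one bond to N (+1), one bond to H (-1).
Oxidation state = 0 − 1 + 1 − 1 = -1.

-1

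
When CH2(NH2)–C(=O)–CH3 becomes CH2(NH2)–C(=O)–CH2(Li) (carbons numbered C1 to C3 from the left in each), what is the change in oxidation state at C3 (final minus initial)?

Before: C3 has 1 bond to C, 3 bonds to H → oxidation state -3.
After: C3 has 1 bond to C, 2 bonds to H, 1 bond to Li → oxidation state -3.
Δ = -3 − (-3) = 0, so no net redox change at C3.

0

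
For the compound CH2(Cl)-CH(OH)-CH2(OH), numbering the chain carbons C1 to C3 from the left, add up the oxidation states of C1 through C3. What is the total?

Tallying each carbon's bonds:
C1: 1C, 2H, 1Cl → 0 − 2 + 1 = -1
C2: 2C, 1H, 1O → 0 − 1 + 1 = 0
C3: 1C, 2H, 1O → 0 − 2 + 1 = -1
Sum = -1 + 0 − 1 = -2.

-2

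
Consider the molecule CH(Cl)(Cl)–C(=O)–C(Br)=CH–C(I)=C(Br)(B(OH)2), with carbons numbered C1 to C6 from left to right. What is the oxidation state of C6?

C6 has a double bond to C (2×0 = 0), one bond to Br (+1), one bond to B (-1).
Oxidation state = 0 + 1 − 1 = 0.

0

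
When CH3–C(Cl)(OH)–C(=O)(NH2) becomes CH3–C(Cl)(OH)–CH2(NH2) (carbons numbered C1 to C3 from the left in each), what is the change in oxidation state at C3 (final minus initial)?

Before: C3 has 1 bond to C, 2 bonds to O, 1 bond to N → oxidation state +3.
After: C3 has 1 bond to C, 2 bonds to H, 1 bond to N → oxidation state -1.
Δ = -1 − (+3) = -4, so this is a reduction at C3.

-4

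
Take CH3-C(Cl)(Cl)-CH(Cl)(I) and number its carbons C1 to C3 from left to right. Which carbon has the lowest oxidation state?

C1

Bonds to more-electronegative neighbours contribute +1 each, bonds to H or metals contribute −1 each, and C–C bonds contribute 0. Tallying each carbon:
C1: 1C, 3H → 0 − 3 = -3
C2: 2C, 2Cl → 0 + 2 = +2
C3: 1C, 1H, 1Cl, 1I → 0 − 1 + 1 + 1 = +1
The most reduced carbon is C1 at -3.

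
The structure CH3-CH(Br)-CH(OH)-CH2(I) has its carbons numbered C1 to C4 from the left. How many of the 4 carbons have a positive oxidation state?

Assign +1 per bond to O/N/halogen, −1 per bond to H or an electropositive element, and 0 per bond to carbon. Tallying each carbon:
C1: 1C, 3H → 0 − 3 = -3
C2: 2C, 1H, 1Br → 0 − 1 + 1 = 0
C3: 2C, 1H, 1O → 0 − 1 + 1 = 0
C4: 1C, 2H, 1I → 0 − 2 + 1 = -1
0 carbons meet the condition.

0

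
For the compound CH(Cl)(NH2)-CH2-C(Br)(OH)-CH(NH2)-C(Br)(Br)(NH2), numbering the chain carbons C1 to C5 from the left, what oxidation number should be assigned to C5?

+3

Each bond to a more electronegative atom (O, N, halogen) counts +1, each bond to a less electronegative atom (H, metal, B, Si) counts −1, and each C–C bond counts 0.
C5 has one bond to C (0), one bond to Br (+1), one bond to Br (+1), one bond to N (+1).
Oxidation state = 0 + 1 + 1 + 1 = +3.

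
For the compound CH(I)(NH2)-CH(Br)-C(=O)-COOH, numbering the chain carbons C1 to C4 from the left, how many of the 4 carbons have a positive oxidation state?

Tallying each carbon's bonds:
C1: 1C, 1H, 1N, 1I → 0 − 1 + 1 + 1 = +1
C2: 2C, 1H, 1Br → 0 − 1 + 1 = 0
C3: 2C, 2O → 0 + 2 = +2
C4: 1C, 3O → 0 + 3 = +3
3 carbons (C1, C3, C4) meet the condition.

3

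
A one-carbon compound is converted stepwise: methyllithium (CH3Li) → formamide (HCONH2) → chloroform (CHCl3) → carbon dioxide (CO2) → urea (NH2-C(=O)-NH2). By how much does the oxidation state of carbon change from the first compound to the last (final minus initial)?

+8

Carbon oxidation states along the series — methyllithium: -4, formamide: +2, chloroform: +2, carbon dioxide: +4, urea: +4.
Net change = +4 − (-4) = +8.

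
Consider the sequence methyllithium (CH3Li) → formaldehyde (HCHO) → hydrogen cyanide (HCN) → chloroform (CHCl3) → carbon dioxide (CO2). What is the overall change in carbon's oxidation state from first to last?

+8

Carbon oxidation states along the series — methyllithium: -4, formaldehyde: 0, hydrogen cyanide: +2, chloroform: +2, carbon dioxide: +4.
Net change = +4 − (-4) = +8.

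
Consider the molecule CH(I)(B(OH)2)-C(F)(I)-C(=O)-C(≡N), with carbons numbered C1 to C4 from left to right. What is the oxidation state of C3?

C3 has one bond to C (0), one bond to C (0), a double bond to O (2×+1 = +2).
Oxidation state = 0 + 0 + 2 = +2.

+2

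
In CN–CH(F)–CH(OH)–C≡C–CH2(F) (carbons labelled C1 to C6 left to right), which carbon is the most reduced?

Tallying each carbon's bonds:
C1: 1C, 3N → 0 + 3 = +3
C2: 2C, 1H, 1F → 0 − 1 + 1 = 0
C3: 2C, 1H, 1O → 0 − 1 + 1 = 0
C4: 4C → 0 = 0
C5: 4C → 0 = 0
C6: 1C, 2H, 1F → 0 − 2 + 1 = -1
The most reduced carbon is C6 at -1.

C6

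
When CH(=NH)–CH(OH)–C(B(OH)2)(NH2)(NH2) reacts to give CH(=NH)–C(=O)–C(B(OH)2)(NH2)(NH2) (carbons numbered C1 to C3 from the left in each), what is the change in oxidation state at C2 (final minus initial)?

+2

Before: C2 has 2 bonds to C, 1 bond to H, 1 bond to O → oxidation state 0.
After: C2 has 2 bonds to C, 2 bonds to O → oxidation state +2.
Δ = +2 − (0) = +2, so this is an oxidation at C2.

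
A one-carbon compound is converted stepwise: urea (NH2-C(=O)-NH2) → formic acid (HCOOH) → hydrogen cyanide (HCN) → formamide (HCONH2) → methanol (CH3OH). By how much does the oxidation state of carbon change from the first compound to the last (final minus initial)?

Carbon oxidation states along the series — urea: +4, formic acid: +2, hydrogen cyanide: +2, formamide: +2, methanol: -2.
Net change = -2 − (+4) = -6.

-6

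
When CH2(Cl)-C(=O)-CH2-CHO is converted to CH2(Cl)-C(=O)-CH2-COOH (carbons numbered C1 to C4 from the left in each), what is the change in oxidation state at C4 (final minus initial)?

Before: C4 has 1 bond to C, 1 bond to H, 2 bonds to O → oxidation state +1.
After: C4 has 1 bond to C, 3 bonds to O → oxidation state +3.
Δ = +3 − (+1) = +2, so this is an oxidation at C4.

+2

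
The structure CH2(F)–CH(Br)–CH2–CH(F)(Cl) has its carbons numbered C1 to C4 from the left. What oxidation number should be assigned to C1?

Assign +1 per bond to O/N/halogen, −1 per bond to H or an electropositive element, and 0 per bond to carbon.
C1 has one bond to C (0), one bond to F (+1), one bond to H (-1), one bond to H (-1).
Oxidation state = 0 + 1 − 1 − 1 = -1.

-1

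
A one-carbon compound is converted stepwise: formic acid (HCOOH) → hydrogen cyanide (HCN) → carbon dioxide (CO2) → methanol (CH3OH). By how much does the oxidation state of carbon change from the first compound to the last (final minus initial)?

-4

Carbon oxidation states along the series — formic acid: +2, hydrogen cyanide: +2, carbon dioxide: +4, methanol: -2.
Net change = -2 − (+2) = -4.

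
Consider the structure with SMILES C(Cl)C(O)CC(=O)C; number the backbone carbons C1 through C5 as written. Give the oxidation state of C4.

+2

Count +1 for every bond to an atom more electronegative than carbon and −1 for every bond to one less electronegative; C–C bonds are 0.
C4 has one bond to C (0), one bond to C (0), a double bond to O (2×+1 = +2).
Oxidation state = 0 + 0 + 2 = +2.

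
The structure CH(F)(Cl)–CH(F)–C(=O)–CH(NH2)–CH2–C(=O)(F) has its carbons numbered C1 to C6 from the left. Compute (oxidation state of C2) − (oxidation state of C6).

-3

C2: 2C, 1H, 1F → 0 − 1 + 1 = 0
C6: 1C, 2O, 1F → 0 + 2 + 1 = +3
Difference: 0 − (+3) = -3.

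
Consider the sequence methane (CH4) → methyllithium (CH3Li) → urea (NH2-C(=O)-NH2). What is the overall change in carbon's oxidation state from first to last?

Carbon oxidation states along the series — methane: -4, methyllithium: -4, urea: +4.
Net change = +4 − (-4) = +8.

+8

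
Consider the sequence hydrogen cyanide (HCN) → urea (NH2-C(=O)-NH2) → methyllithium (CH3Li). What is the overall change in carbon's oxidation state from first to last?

Carbon oxidation states along the series — hydrogen cyanide: +2, urea: +4, methyllithium: -4.
Net change = -4 − (+2) = -6.

-6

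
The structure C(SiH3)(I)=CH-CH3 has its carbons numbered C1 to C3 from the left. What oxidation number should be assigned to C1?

Count +1 for every bond to an atom more electronegative than carbon and −1 for every bond to one less electronegative; C–C bonds are 0.
C1 has a double bond to C (2×0 = 0), one bond to Si (-1), one bond to I (+1).
Oxidation state = 0 − 1 + 1 = 0.

0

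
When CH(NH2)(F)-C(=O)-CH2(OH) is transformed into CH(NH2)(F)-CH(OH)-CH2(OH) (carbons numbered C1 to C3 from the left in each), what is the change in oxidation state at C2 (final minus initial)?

-2

Before: C2 has 2 bonds to C, 2 bonds to O → oxidation state +2.
After: C2 has 2 bonds to C, 1 bond to H, 1 bond to O → oxidation state 0.
Δ = 0 − (+2) = -2, so this is a reduction at C2.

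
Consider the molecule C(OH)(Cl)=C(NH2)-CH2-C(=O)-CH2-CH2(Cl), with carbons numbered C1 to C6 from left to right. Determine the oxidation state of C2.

+1

Count +1 for every bond to an atom more electronegative than carbon and −1 for every bond to one less electronegative; C–C bonds are 0.
C2 has a double bond to C (2×0 = 0), one bond to C (0), one bond to N (+1).
Oxidation state = 0 + 0 + 1 = +1.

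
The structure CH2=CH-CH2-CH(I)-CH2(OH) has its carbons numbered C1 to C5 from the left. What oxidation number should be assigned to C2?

C2 has a double bond to C (2×0 = 0), one bond to C (0), one bond to H (-1).
Oxidation state = 0 + 0 − 1 = -1.

-1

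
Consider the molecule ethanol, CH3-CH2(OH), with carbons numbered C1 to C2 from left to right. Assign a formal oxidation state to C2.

-1

C2 has one bond to H (-1), one bond to H (-1), one bond to O (+1), one bond to C (0).
Oxidation state = -1 − 1 + 1 + 0 = -1.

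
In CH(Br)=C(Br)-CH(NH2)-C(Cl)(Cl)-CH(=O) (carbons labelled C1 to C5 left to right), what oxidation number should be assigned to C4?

+2

Assign +1 per bond to O/N/halogen, −1 per bond to H or an electropositive element, and 0 per bond to carbon.
C4 has one bond to C (0), one bond to C (0), one bond to Cl (+1), one bond to Cl (+1).
Oxidation state = 0 + 0 + 1 + 1 = +2.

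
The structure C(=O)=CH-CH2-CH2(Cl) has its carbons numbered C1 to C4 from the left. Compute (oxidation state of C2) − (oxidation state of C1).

-3

C2: 3C, 1H → 0 − 1 = -1
C1: 2C, 2O → 0 + 2 = +2
Difference: -1 − (+2) = -3.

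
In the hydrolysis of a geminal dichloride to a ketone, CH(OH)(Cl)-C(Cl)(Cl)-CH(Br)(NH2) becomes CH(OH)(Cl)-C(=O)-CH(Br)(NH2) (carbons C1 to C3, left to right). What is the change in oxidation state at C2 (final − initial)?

Before: C2 has 2 bonds to C, 2 bonds to Cl → oxidation state +2.
After: C2 has 2 bonds to C, 2 bonds to O → oxidation state +2.
Δ = +2 − (+2) = 0, so no net redox change at C2.

0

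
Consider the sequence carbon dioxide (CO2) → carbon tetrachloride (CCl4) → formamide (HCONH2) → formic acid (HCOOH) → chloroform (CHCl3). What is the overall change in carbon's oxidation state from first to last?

Carbon oxidation states along the series — carbon dioxide: +4, carbon tetrachloride: +4, formamide: +2, formic acid: +2, chloroform: +2.
Net change = +2 − (+4) = -2.

-2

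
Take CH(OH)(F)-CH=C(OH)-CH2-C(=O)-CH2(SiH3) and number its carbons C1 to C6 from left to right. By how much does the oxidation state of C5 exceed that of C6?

C5: 2C, 2O → 0 + 2 = +2
C6: 1C, 2H, 1Si → 0 − 2 − 1 = -3
Difference: +2 − (-3) = +5.

+5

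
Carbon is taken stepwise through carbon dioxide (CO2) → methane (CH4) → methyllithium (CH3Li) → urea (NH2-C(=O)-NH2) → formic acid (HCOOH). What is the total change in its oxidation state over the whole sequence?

Carbon oxidation states along the series — carbon dioxide: +4, methane: -4, methyllithium: -4, urea: +4, formic acid: +2.
Net change = +2 − (+4) = -2.

-2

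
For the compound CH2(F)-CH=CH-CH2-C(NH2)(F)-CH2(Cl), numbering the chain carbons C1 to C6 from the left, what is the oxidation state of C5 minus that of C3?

+3

C5: 2C, 1N, 1F → 0 + 1 + 1 = +2
C3: 3C, 1H → 0 − 1 = -1
Difference: +2 − (-1) = +3.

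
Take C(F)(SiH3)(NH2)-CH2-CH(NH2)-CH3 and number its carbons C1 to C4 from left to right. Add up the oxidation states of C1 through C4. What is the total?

-4

Count +1 for every bond to an atom more electronegative than carbon and −1 for every bond to one less electronegative; C–C bonds are 0. Tallying each carbon:
C1: 1C, 1N, 1F, 1Si → 0 + 1 + 1 − 1 = +1
C2: 2C, 2H → 0 − 2 = -2
C3: 2C, 1H, 1N → 0 − 1 + 1 = 0
C4: 1C, 3H → 0 − 3 = -3
Sum = +1 − 2 + 0 − 3 = -4.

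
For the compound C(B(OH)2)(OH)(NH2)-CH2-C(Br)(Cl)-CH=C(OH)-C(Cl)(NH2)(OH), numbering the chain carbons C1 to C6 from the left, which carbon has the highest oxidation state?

C6

Count +1 for every bond to an atom more electronegative than carbon and −1 for every bond to one less electronegative; C–C bonds are 0. Tallying each carbon:
C1: 1C, 1O, 1N, 1B → 0 + 1 + 1 − 1 = +1
C2: 2C, 2H → 0 − 2 = -2
C3: 2C, 1Cl, 1Br → 0 + 1 + 1 = +2
C4: 3C, 1H → 0 − 1 = -1
C5: 3C, 1O → 0 + 1 = +1
C6: 1C, 1O, 1N, 1Cl → 0 + 1 + 1 + 1 = +3
The most oxidised carbon is C6 at +3.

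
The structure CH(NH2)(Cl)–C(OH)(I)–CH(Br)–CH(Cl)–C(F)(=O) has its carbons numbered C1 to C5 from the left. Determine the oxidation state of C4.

0

Assign +1 per bond to O/N/halogen, −1 per bond to H or an electropositive element, and 0 per bond to carbon.
C4 has one bond to C (0), one bond to C (0), one bond to H (-1), one bond to Cl (+1).
Oxidation state = 0 + 0 − 1 + 1 = 0.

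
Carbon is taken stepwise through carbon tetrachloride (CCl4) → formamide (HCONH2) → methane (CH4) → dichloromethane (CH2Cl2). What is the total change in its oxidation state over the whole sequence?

Carbon oxidation states along the series — carbon tetrachloride: +4, formamide: +2, methane: -4, dichloromethane: 0.
Net change = 0 − (+4) = -4.

-4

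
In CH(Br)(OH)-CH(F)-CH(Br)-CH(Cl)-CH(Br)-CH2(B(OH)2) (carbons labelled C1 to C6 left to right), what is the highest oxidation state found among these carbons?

Tallying each carbon's bonds:
C1: 1C, 1H, 1O, 1Br → 0 − 1 + 1 + 1 = +1
C2: 2C, 1H, 1F → 0 − 1 + 1 = 0
C3: 2C, 1H, 1Br → 0 − 1 + 1 = 0
C4: 2C, 1H, 1Cl → 0 − 1 + 1 = 0
C5: 2C, 1H, 1Br → 0 − 1 + 1 = 0
C6: 1C, 2H, 1B → 0 − 2 − 1 = -3
The highest value is +1.

+1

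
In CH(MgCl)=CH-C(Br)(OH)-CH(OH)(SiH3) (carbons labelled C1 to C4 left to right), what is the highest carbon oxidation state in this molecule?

Tallying each carbon's bonds:
C1: 2C, 1H, 1Mg → 0 − 1 − 1 = -2
C2: 3C, 1H → 0 − 1 = -1
C3: 2C, 1O, 1Br → 0 + 1 + 1 = +2
C4: 1C, 1H, 1O, 1Si → 0 − 1 + 1 − 1 = -1
The highest value is +2.

+2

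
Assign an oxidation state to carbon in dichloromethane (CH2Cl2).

0

The carbon has one bond to H (-1), one bond to H (-1), one bond to Cl (+1), one bond to Cl (+1).
Oxidation state = -1 − 1 + 1 + 1 = 0.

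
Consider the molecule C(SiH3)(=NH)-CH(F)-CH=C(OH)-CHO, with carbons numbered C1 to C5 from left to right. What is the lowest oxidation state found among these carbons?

Tallying each carbon's bonds:
C1: 1C, 2N, 1Si → 0 + 2 − 1 = +1
C2: 2C, 1H, 1F → 0 − 1 + 1 = 0
C3: 3C, 1H → 0 − 1 = -1
C4: 3C, 1O → 0 + 1 = +1
C5: 1C, 1H, 2O → 0 − 1 + 2 = +1
The lowest value is -1.

-1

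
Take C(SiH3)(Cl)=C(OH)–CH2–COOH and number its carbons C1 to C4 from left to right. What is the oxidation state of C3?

-2

Each bond to a more electronegative atom (O, N, halogen) counts +1, each bond to a less electronegative atom (H, metal, B, Si) counts −1, and each C–C bond counts 0.
C3 has one bond to C (0), one bond to C (0), one bond to H (-1), one bond to H (-1).
Oxidation state = 0 + 0 − 1 − 1 = -2.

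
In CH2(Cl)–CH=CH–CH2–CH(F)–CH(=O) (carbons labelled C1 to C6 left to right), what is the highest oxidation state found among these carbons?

Bonds to more-electronegative neighbours contribute +1 each, bonds to H or metals contribute −1 each, and C–C bonds contribute 0. Tallying each carbon:
C1: 1C, 2H, 1Cl → 0 − 2 + 1 = -1
C2: 3C, 1H → 0 − 1 = -1
C3: 3C, 1H → 0 − 1 = -1
C4: 2C, 2H → 0 − 2 = -2
C5: 2C, 1H, 1F → 0 − 1 + 1 = 0
C6: 1C, 1H, 2O → 0 − 1 + 2 = +1
The highest value is +1.

+1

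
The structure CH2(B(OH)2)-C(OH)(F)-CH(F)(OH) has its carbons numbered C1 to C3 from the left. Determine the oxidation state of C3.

+1

C3 has one bond to C (0), one bond to F (+1), one bond to O (+1), one bond to H (-1).
Oxidation state = 0 + 1 + 1 − 1 = +1.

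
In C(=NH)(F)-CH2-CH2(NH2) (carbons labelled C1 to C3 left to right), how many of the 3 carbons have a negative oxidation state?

2

Tallying each carbon's bonds:
C1: 1C, 2N, 1F → 0 + 2 + 1 = +3
C2: 2C, 2H → 0 − 2 = -2
C3: 1C, 2H, 1N → 0 − 2 + 1 = -1
2 carbons (C2, C3) meet the condition.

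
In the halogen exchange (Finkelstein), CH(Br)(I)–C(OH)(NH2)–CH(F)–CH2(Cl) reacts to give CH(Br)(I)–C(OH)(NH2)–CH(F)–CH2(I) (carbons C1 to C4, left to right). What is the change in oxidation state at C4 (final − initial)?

0

Before: C4 has 1 bond to C, 2 bonds to H, 1 bond to Cl → oxidation state -1.
After: C4 has 1 bond to C, 2 bonds to H, 1 bond to I → oxidation state -1.
Δ = -1 − (-1) = 0, so no net redox change at C4.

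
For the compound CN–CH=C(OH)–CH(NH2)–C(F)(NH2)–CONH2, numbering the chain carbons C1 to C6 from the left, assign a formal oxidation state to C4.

0

Assign +1 per bond to O/N/halogen, −1 per bond to H or an electropositive element, and 0 per bond to carbon.
C4 has one bond to C (0), one bond to C (0), one bond to N (+1), one bond to H (-1).
Oxidation state = 0 + 0 + 1 − 1 = 0.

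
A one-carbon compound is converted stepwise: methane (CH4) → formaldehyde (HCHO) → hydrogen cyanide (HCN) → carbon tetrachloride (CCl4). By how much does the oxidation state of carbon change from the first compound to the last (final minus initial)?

+8

Carbon oxidation states along the series — methane: -4, formaldehyde: 0, hydrogen cyanide: +2, carbon tetrachloride: +4.
Net change = +4 − (-4) = +8.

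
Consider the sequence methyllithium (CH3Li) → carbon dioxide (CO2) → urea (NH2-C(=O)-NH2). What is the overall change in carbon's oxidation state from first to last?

Carbon oxidation states along the series — methyllithium: -4, carbon dioxide: +4, urea: +4.
Net change = +4 − (-4) = +8.

+8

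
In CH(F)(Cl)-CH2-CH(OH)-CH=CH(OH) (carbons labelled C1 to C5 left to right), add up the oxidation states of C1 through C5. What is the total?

Bonds to more-electronegative neighbours contribute +1 each, bonds to H or metals contribute −1 each, and C–C bonds contribute 0. Tallying each carbon:
C1: 1C, 1H, 1F, 1Cl → 0 − 1 + 1 + 1 = +1
C2: 2C, 2H → 0 − 2 = -2
C3: 2C, 1H, 1O → 0 − 1 + 1 = 0
C4: 3C, 1H → 0 − 1 = -1
C5: 2C, 1H, 1O → 0 − 1 + 1 = 0
Sum = +1 − 2 + 0 − 1 + 0 = -2.

-2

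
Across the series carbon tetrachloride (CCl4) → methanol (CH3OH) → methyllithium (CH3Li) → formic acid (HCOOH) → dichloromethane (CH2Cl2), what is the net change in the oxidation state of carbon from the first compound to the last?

-4

Carbon oxidation states along the series — carbon tetrachloride: +4, methanol: -2, methyllithium: -4, formic acid: +2, dichloromethane: 0.
Net change = 0 − (+4) = -4.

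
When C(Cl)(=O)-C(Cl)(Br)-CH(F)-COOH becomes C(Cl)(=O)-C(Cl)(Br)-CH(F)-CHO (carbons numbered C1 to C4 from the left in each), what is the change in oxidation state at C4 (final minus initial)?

-2

Before: C4 has 1 bond to C, 3 bonds to O → oxidation state +3.
After: C4 has 1 bond to C, 1 bond to H, 2 bonds to O → oxidation state +1.
Δ = +1 − (+3) = -2, so this is a reduction at C4.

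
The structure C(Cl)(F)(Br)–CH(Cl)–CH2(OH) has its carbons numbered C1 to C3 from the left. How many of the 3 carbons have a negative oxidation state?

1

Tallying each carbon's bonds:
C1: 1C, 1F, 1Cl, 1Br → 0 + 1 + 1 + 1 = +3
C2: 2C, 1H, 1Cl → 0 − 1 + 1 = 0
C3: 1C, 2H, 1O → 0 − 2 + 1 = -1
1 carbon (C3) meets the condition.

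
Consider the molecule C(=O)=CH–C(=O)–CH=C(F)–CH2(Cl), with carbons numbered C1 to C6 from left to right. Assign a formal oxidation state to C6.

-1

Each bond to a more electronegative atom (O, N, halogen) counts +1, each bond to a less electronegative atom (H, metal, B, Si) counts −1, and each C–C bond counts 0.
C6 has one bond to C (0), one bond to H (-1), one bond to H (-1), one bond to Cl (+1).
Oxidation state = 0 − 1 − 1 + 1 = -1.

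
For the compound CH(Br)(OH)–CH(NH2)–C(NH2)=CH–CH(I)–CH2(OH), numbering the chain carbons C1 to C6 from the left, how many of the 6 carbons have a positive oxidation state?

Tallying each carbon's bonds:
C1: 1C, 1H, 1O, 1Br → 0 − 1 + 1 + 1 = +1
C2: 2C, 1H, 1N → 0 − 1 + 1 = 0
C3: 3C, 1N → 0 + 1 = +1
C4: 3C, 1H → 0 − 1 = -1
C5: 2C, 1H, 1I → 0 − 1 + 1 = 0
C6: 1C, 2H, 1O → 0 − 2 + 1 = -1
2 carbons (C1, C3) meet the condition.

2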